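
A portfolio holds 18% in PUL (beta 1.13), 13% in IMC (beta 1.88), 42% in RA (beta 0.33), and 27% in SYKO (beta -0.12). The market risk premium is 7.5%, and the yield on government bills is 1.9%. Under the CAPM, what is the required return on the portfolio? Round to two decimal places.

β_P = Σ w_i β_i = 0.18×1.13 + 0.13×1.88 + 0.42×0.33 + 0.27×-0.12 = 0.5540
E(R_P) = R_f + β_P × MRP = 1.9% + 0.5540 × 7.5% = 6.06%

6.06%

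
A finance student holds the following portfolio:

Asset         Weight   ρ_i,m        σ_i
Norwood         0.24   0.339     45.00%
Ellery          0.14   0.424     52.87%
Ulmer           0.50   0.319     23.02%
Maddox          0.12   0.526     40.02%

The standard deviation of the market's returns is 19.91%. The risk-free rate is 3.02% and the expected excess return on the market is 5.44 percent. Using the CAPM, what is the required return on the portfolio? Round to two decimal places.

β_Norwood = 0.339 × 45.00% / 19.91% = 0.7662
β_Ellery = 0.424 × 52.87% / 19.91% = 1.1259
β_Ulmer = 0.319 × 23.02% / 19.91% = 0.3688
β_Maddox = 0.526 × 40.02% / 19.91% = 1.0573
β_P = Σ w_i β_i = 0.24×0.7662 + 0.14×1.1259 + 0.50×0.3688 + 0.12×1.0573 = 0.6528
E(R_P) = R_f + β_P × MRP = 3.02% + 0.6528 × 5.44% = 6.57%

6.57%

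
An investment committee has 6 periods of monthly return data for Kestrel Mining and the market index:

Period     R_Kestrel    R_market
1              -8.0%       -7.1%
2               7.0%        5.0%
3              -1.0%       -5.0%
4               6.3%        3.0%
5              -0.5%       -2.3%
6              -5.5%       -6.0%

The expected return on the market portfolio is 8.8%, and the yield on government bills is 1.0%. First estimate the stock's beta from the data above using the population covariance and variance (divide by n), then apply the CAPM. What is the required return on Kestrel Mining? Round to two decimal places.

10.13%

Mean R_i = (-8.0 + 7.0 − 1.0 + 6.3 − 0.5 − 5.5) / 6 = -0.2833%
Mean R_m = (-7.1 + 5.0 − 5.0 + 3.0 − 2.3 − 6.0) / 6 = -2.0667%
Σ(R_i − R̄_i)(R_m − R̄_m) = 146.3367  ⇒  Cov = 146.3367 / 6 = 24.3895
Σ(R_m − R̄_m)² = 125.0733  ⇒  Var(R_m) = 125.0733 / 6 = 20.8456
β = Cov / Var(R_m) = 24.3895 / 20.8456 = 1.1700
MRP = 8.8% − 1.0% = 7.80%
E(R) = R_f + β × MRP = 1.0% + 1.1700 × 7.8% = 10.13%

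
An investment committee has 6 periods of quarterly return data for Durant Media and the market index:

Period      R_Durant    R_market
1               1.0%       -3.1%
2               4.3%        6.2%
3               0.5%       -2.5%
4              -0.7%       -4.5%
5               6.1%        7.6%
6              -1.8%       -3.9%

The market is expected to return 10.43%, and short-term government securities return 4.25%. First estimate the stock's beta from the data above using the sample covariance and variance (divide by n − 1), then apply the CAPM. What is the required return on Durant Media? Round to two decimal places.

7.57%

Mean R_i = (1.0 + 4.3 + 0.5 − 0.7 + 6.1 − 1.8) / 6 = 1.5667%
Mean R_m = (-3.1 + 6.2 − 2.5 − 4.5 + 7.6 − 3.9) / 6 = -0.0333%
Σ(R_i − R̄_i)(R_m − R̄_m) = 79.1533  ⇒  Cov = 79.1533 / 5 = 15.8307
Σ(R_m − R̄_m)² = 147.5133  ⇒  Var(R_m) = 147.5133 / 5 = 29.5027
β = Cov / Var(R_m) = 15.8307 / 29.5027 = 0.5366
MRP = 10.43% − 4.25% = 6.18%
E(R) = R_f + β × MRP = 4.25% + 0.5366 × 6.18% = 7.57%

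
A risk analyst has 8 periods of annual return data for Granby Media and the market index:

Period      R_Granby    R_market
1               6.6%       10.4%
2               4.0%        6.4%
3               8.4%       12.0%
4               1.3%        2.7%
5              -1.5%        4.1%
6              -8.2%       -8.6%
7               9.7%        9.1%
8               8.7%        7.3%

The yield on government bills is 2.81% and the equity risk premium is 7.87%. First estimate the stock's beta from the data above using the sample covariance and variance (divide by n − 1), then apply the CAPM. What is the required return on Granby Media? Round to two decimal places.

9.75%

Mean R_i = (6.6 + 4.0 + 8.4 + 1.3 − 1.5 − 8.2 + 9.7 + 8.7) / 8 = 3.6250%
Mean R_m = (10.4 + 6.4 + 12.0 + 2.7 + 4.1 − 8.6 + 9.1 + 7.3) / 8 = 5.4250%
Σ(R_i − R̄_i)(R_m − R̄_m) = 257.3750  ⇒  Cov = 257.3750 / 7 = 36.7679
Σ(R_m − R̄_m)² = 291.8350  ⇒  Var(R_m) = 291.8350 / 7 = 41.6907
β = Cov / Var(R_m) = 36.7679 / 41.6907 = 0.8819
E(R) = R_f + β × MRP = 2.81% + 0.8819 × 7.87% = 9.75%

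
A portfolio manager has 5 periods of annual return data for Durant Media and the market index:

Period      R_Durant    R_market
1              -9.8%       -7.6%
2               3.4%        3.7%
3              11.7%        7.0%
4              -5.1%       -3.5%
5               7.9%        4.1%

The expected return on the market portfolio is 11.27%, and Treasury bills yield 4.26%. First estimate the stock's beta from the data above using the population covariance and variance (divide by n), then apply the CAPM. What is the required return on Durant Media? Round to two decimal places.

Mean R_i = (-9.8 + 3.4 + 11.7 − 5.1 + 7.9) / 5 = 1.6200%
Mean R_m = (-7.6 + 3.7 + 7.0 − 3.5 + 4.1) / 5 = 0.7400%
Σ(R_i − R̄_i)(R_m − R̄_m) = 213.2060  ⇒  Cov = 213.2060 / 5 = 42.6412
Σ(R_m − R̄_m)² = 146.7720  ⇒  Var(R_m) = 146.7720 / 5 = 29.3544
β = Cov / Var(R_m) = 42.6412 / 29.3544 = 1.4526
MRP = 11.27% − 4.26% = 7.01%
E(R) = R_f + β × MRP = 4.26% + 1.4526 × 7.01% = 14.44%

14.44%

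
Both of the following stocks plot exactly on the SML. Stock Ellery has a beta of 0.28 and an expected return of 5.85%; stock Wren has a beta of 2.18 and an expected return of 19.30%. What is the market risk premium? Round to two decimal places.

7.08%

Both satisfy E(R) = R_f + β·MRP, so the slope of the SML is
MRP = (19.30% − 5.85%) / (2.18 − 0.28) = 13.45% / 1.90 = 7.0789%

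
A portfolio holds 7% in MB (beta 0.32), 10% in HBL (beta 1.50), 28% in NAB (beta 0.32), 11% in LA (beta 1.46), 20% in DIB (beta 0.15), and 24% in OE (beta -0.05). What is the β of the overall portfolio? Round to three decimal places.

β_P = Σ w_i β_i = 0.07×0.32 + 0.10×1.50 + 0.28×0.32 + 0.11×1.46 + 0.20×0.15 + 0.24×-0.05 = 0.4406

0.441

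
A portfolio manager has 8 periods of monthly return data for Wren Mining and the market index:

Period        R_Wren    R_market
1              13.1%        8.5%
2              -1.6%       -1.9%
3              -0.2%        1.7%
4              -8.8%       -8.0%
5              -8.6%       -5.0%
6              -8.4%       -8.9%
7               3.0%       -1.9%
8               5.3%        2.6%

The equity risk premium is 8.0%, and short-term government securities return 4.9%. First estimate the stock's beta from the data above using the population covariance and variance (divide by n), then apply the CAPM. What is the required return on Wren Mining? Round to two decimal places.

15.06%

Mean R_i = (13.1 − 1.6 − 0.2 − 8.8 − 8.6 − 8.4 + 3.0 + 5.3) / 8 = -0.7750%
Mean R_m = (8.5 − 1.9 + 1.7 − 8.0 − 5.0 − 8.9 − 1.9 + 2.6) / 8 = -1.6125%
Σ(R_i − R̄_i)(R_m − R̄_m) = 300.2925  ⇒  Cov = 300.2925 / 8 = 37.5366
Σ(R_m − R̄_m)² = 236.5288  ⇒  Var(R_m) = 236.5288 / 8 = 29.5661
β = Cov / Var(R_m) = 37.5366 / 29.5661 = 1.2696
E(R) = R_f + β × MRP = 4.9% + 1.2696 × 8.0% = 15.06%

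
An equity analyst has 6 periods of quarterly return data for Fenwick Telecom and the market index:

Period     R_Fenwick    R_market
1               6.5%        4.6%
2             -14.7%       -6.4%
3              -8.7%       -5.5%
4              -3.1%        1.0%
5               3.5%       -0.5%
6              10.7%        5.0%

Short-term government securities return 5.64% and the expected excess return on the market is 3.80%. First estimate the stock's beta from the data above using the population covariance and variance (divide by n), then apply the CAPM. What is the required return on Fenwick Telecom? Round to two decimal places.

Mean R_i = (6.5 − 14.7 − 8.7 − 3.1 + 3.5 + 10.7) / 6 = -0.9667%
Mean R_m = (4.6 − 6.4 − 5.5 + 1.0 − 0.5 + 5.0) / 6 = -0.3000%
Σ(R_i − R̄_i)(R_m − R̄_m) = 218.7400  ⇒  Cov = 218.7400 / 6 = 36.4567
Σ(R_m − R̄_m)² = 118.0800  ⇒  Var(R_m) = 118.0800 / 6 = 19.6800
β = Cov / Var(R_m) = 36.4567 / 19.6800 = 1.8525
E(R) = R_f + β × MRP = 5.64% + 1.8525 × 3.80% = 12.68%

12.68%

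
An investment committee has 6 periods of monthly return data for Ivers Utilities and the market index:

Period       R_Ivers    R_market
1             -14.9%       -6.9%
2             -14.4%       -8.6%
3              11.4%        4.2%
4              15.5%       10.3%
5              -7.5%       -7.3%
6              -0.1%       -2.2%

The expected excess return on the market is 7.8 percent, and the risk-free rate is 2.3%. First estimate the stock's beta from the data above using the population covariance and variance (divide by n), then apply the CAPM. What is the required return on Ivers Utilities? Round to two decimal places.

15.21%

Mean R_i = (-14.9 − 14.4 + 11.4 + 15.5 − 7.5 − 0.1) / 6 = -1.6667%
Mean R_m = (-6.9 − 8.6 + 4.2 + 10.3 − 7.3 − 2.2) / 6 = -1.7500%
Σ(R_i − R̄_i)(R_m − R̄_m) = 471.6500  ⇒  Cov = 471.6500 / 6 = 78.6083
Σ(R_m − R̄_m)² = 285.0550  ⇒  Var(R_m) = 285.0550 / 6 = 47.5092
β = Cov / Var(R_m) = 78.6083 / 47.5092 = 1.6546
E(R) = R_f + β × MRP = 2.3% + 1.6546 × 7.8% = 15.21%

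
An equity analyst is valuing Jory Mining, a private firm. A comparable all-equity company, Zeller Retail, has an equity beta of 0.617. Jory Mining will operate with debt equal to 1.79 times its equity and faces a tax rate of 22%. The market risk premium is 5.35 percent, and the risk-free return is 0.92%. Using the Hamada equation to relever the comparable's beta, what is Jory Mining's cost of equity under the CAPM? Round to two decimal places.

β_L = β_U × [1 + (1 − t)(D/E)] = 0.617 × [1 + (1 − 0.22) × 1.79]
    = 0.617 × [1 + 0.78 × 1.79] = 0.617 × 2.3962 = 1.4785
E(R) = R_f + β_L × MRP = 0.92% + 1.4785 × 5.35% = 8.83%

8.83%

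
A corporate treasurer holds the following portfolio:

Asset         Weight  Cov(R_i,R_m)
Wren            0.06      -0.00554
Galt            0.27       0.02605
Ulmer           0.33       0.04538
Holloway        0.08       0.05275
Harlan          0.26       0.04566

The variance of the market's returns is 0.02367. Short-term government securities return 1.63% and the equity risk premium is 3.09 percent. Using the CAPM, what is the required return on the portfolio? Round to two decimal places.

β_Wren = -0.00554 / 0.02367 = -0.2341
β_Galt = 0.02605 / 0.02367 = 1.1005
β_Ulmer = 0.04538 / 0.02367 = 1.9172
β_Holloway = 0.05275 / 0.02367 = 2.2286
β_Harlan = 0.04566 / 0.02367 = 1.9290
β_P = Σ w_i β_i = 0.06×-0.2341 + 0.27×1.1005 + 0.33×1.9172 + 0.08×2.2286 + 0.26×1.9290 = 1.5956
E(R_P) = R_f + β_P × MRP = 1.63% + 1.5956 × 3.09% = 6.56%

6.56%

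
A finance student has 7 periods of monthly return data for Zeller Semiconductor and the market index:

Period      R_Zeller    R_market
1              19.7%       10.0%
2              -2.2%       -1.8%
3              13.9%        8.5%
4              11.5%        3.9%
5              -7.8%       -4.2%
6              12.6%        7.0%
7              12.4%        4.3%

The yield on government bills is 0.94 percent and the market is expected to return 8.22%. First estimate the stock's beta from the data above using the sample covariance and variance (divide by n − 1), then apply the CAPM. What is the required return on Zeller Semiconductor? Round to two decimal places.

Mean R_i = (19.7 − 2.2 + 13.9 + 11.5 − 7.8 + 12.6 + 12.4) / 7 = 8.5857%
Mean R_m = (10.0 − 1.8 + 8.5 + 3.9 − 4.2 + 7.0 + 4.3) / 7 = 3.9571%
Σ(R_i − R̄_i)(R_m − R̄_m) = 300.4157  ⇒  Cov = 300.4157 / 6 = 50.0693
Σ(R_m − R̄_m)² = 166.2171  ⇒  Var(R_m) = 166.2171 / 6 = 27.7029
β = Cov / Var(R_m) = 50.0693 / 27.7029 = 1.8074
MRP = 8.22% − 0.94% = 7.28%
E(R) = R_f + β × MRP = 0.94% + 1.8074 × 7.28% = 14.10%

14.10%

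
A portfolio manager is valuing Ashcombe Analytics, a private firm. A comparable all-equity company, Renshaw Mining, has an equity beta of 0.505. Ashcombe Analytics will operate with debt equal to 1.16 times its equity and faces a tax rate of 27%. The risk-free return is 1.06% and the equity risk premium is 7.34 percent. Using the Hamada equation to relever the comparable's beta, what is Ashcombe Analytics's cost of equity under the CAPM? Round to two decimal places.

7.91%

β_L = β_U × [1 + (1 − t)(D/E)] = 0.505 × [1 + (1 − 0.27) × 1.16]
    = 0.505 × [1 + 0.73 × 1.16] = 0.505 × 1.8468 = 0.9326
E(R) = R_f + β_L × MRP = 1.06% + 0.9326 × 7.34% = 7.91%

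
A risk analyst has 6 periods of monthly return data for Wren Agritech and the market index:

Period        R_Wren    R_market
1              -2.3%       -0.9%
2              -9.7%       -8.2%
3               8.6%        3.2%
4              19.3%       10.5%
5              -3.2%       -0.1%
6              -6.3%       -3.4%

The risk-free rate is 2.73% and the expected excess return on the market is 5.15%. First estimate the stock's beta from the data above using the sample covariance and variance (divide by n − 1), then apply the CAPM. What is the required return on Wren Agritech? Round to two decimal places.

Mean R_i = (-2.3 − 9.7 + 8.6 + 19.3 − 3.2 − 6.3) / 6 = 1.0667%
Mean R_m = (-0.9 − 8.2 + 3.2 + 10.5 − 0.1 − 3.4) / 6 = 0.1833%
Σ(R_i − R̄_i)(R_m − R̄_m) = 332.3467  ⇒  Cov = 332.3467 / 5 = 66.4693
Σ(R_m − R̄_m)² = 199.9083  ⇒  Var(R_m) = 199.9083 / 5 = 39.9817
β = Cov / Var(R_m) = 66.4693 / 39.9817 = 1.6625
E(R) = R_f + β × MRP = 2.73% + 1.6625 × 5.15% = 11.29%

11.29%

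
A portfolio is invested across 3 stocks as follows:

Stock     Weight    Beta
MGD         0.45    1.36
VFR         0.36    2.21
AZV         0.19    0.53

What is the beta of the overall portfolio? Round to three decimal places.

β_P = Σ w_i β_i = 0.45×1.36 + 0.36×2.21 + 0.19×0.53 = 1.5083

1.508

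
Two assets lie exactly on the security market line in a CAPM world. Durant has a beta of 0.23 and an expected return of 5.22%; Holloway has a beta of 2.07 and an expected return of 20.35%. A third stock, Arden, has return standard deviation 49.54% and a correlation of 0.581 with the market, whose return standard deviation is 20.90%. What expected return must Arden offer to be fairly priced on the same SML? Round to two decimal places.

14.65%

MRP = (20.35% − 5.22%) / (2.07 − 0.23) = 8.2228%
R_f = 5.22% − 0.23 × 8.2228% = 3.3288%
β_Arden = ρ·σ_i/σ_m = 0.581 × 49.54 / 20.90 = 1.3772
E(R_Arden) = R_f + β × MRP = 3.3288% + 1.3772 × 8.2228% = 14.65%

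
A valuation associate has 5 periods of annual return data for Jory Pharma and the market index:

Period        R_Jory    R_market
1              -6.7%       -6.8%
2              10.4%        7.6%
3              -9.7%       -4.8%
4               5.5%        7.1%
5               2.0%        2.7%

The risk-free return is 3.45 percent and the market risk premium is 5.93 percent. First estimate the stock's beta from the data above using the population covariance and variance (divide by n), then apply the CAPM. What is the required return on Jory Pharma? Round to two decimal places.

Mean R_i = (-6.7 + 10.4 − 9.7 + 5.5 + 2.0) / 5 = 0.3000%
Mean R_m = (-6.8 + 7.6 − 4.8 + 7.1 + 2.7) / 5 = 1.1600%
Σ(R_i − R̄_i)(R_m − R̄_m) = 213.8700  ⇒  Cov = 213.8700 / 5 = 42.7740
Σ(R_m − R̄_m)² = 178.0120  ⇒  Var(R_m) = 178.0120 / 5 = 35.6024
β = Cov / Var(R_m) = 42.7740 / 35.6024 = 1.2014
E(R) = R_f + β × MRP = 3.45% + 1.2014 × 5.93% = 10.57%

10.57%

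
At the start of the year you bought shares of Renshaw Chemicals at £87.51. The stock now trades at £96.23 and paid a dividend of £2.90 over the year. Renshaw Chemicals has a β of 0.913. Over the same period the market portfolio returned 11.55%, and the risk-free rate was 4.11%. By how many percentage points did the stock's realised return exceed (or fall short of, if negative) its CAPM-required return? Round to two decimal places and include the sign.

+2.38%

Realised HPR = (P1 + D1 − P0) / P0 = (96.23 + 2.90 − 87.51) / 87.51 = 11.62 / 87.51 = 13.2785%
MRP = 11.55% − 4.11% = 7.44%
CAPM required = R_f + β·MRP = 4.11% + 0.913 × 7.44% = 10.90272%
α = realised − required = 13.2785% − 10.90272% = +2.38%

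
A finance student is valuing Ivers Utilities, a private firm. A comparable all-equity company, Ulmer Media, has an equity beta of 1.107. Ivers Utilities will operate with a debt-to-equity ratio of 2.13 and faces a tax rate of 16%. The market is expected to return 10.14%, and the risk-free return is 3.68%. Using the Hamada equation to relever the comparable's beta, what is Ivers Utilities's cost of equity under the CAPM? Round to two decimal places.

23.63%

β_L = β_U × [1 + (1 − t)(D/E)] = 1.107 × [1 + (1 − 0.16) × 2.13]
    = 1.107 × [1 + 0.84 × 2.13] = 1.107 × 2.7892 = 3.0876
MRP = 10.14% − 3.68% = 6.46%
E(R) = R_f + β_L × MRP = 3.68% + 3.0876 × 6.46% = 23.63%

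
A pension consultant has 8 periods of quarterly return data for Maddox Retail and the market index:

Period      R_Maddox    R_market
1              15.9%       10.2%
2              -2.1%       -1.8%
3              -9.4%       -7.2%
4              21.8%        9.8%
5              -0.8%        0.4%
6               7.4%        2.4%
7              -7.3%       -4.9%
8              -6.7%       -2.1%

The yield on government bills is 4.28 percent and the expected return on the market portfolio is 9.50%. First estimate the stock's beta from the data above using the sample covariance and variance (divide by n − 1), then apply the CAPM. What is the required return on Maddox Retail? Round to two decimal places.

Mean R_i = (15.9 − 2.1 − 9.4 + 21.8 − 0.8 + 7.4 − 7.3 − 6.7) / 8 = 2.3500%
Mean R_m = (10.2 − 1.8 − 7.2 + 9.8 + 0.4 + 2.4 − 4.9 − 2.1) / 8 = 0.8500%
Σ(R_i − R̄_i)(R_m − R̄_m) = 498.5800  ⇒  Cov = 498.5800 / 7 = 71.2257
Σ(R_m − R̄_m)² = 283.7200  ⇒  Var(R_m) = 283.7200 / 7 = 40.5314
β = Cov / Var(R_m) = 71.2257 / 40.5314 = 1.7573
MRP = 9.50% − 4.28% = 5.22%
E(R) = R_f + β × MRP = 4.28% + 1.7573 × 5.22% = 13.45%

13.45%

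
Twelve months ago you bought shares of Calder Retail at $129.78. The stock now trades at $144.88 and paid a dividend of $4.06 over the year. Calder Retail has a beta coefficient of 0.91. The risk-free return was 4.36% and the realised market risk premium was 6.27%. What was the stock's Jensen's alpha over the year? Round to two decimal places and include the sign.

Realised HPR = (P1 + D1 − P0) / P0 = (144.88 + 4.06 − 129.78) / 129.78 = 19.16 / 129.78 = 14.7634%
CAPM required = R_f + β·MRP = 4.36% + 0.91 × 6.27% = 10.0657%
α = realised − required = 14.7634% − 10.0657% = +4.70%

+4.70%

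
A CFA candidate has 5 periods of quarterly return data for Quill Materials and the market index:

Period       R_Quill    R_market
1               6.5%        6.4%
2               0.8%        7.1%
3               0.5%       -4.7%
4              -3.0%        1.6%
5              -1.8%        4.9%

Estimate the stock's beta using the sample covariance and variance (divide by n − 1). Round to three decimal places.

0.237

Mean R_i = (6.5 + 0.8 + 0.5 − 3.0 − 1.8) / 5 = 0.6000%
Mean R_m = (6.4 + 7.1 − 4.7 + 1.6 + 4.9) / 5 = 3.0600%
Σ(R_i − R̄_i)(R_m − R̄_m) = 22.1300  ⇒  Cov = 22.1300 / 4 = 5.5325
Σ(R_m − R̄_m)² = 93.2120  ⇒  Var(R_m) = 93.2120 / 4 = 23.3030
β = Cov / Var(R_m) = 5.5325 / 23.3030 = 0.2374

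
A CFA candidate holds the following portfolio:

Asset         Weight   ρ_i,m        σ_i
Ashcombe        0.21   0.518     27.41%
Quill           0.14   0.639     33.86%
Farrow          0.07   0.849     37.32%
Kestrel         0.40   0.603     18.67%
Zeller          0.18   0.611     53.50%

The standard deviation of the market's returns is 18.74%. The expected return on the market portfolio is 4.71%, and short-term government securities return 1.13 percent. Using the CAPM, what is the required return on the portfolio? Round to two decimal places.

β_Ashcombe = 0.518 × 27.41% / 18.74% = 0.7577
β_Quill = 0.639 × 33.86% / 18.74% = 1.1546
β_Farrow = 0.849 × 37.32% / 18.74% = 1.6908
β_Kestrel = 0.603 × 18.67% / 18.74% = 0.6007
β_Zeller = 0.611 × 53.50% / 18.74% = 1.7443
β_P = Σ w_i β_i = 0.21×0.7577 + 0.14×1.1546 + 0.07×1.6908 + 0.40×0.6007 + 0.18×1.7443 = 0.9934
MRP = 4.71% − 1.13% = 3.58%
E(R_P) = R_f + β_P × MRP = 1.13% + 0.9934 × 3.58% = 4.69%

4.69%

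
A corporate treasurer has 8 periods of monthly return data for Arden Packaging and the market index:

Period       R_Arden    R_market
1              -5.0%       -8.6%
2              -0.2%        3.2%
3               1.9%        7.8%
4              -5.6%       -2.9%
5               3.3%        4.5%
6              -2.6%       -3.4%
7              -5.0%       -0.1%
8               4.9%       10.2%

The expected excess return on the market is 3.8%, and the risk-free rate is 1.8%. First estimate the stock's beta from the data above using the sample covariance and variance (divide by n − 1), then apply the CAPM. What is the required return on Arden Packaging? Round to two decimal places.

3.99%

Mean R_i = (-5.0 − 0.2 + 1.9 − 5.6 + 3.3 − 2.6 − 5.0 + 4.9) / 8 = -1.0375%
Mean R_m = (-8.6 + 3.2 + 7.8 − 2.9 + 4.5 − 3.4 − 0.1 + 10.2) / 8 = 1.3375%
Σ(R_i − R̄_i)(R_m − R̄_m) = 158.6913  ⇒  Cov = 158.6913 / 7 = 22.6702
Σ(R_m − R̄_m)² = 274.9988  ⇒  Var(R_m) = 274.9988 / 7 = 39.2855
β = Cov / Var(R_m) = 22.6702 / 39.2855 = 0.5771
E(R) = R_f + β × MRP = 1.8% + 0.5771 × 3.8% = 3.99%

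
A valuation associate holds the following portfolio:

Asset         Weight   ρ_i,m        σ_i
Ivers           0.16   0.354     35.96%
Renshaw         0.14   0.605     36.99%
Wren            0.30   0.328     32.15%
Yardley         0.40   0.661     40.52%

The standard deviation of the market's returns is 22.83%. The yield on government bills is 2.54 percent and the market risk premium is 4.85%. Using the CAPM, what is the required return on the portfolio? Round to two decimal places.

6.59%

β_Ivers = 0.354 × 35.96% / 22.83% = 0.5576
β_Renshaw = 0.605 × 36.99% / 22.83% = 0.9802
β_Wren = 0.328 × 32.15% / 22.83% = 0.4619
β_Yardley = 0.661 × 40.52% / 22.83% = 1.1732
β_P = Σ w_i β_i = 0.16×0.5576 + 0.14×0.9802 + 0.30×0.4619 + 0.40×1.1732 = 0.8343
E(R_P) = R_f + β_P × MRP = 2.54% + 0.8343 × 4.85% = 6.59%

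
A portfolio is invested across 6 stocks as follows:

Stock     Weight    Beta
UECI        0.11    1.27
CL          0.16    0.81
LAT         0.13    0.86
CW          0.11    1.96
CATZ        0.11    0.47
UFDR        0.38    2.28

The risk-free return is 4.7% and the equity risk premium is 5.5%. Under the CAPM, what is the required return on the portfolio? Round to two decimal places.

13.03%

β_P = Σ w_i β_i = 0.11×1.27 + 0.16×0.81 + 0.13×0.86 + 0.11×1.96 + 0.11×0.47 + 0.38×2.28 = 1.5148
E(R_P) = R_f + β_P × MRP = 4.7% + 1.5148 × 5.5% = 13.03%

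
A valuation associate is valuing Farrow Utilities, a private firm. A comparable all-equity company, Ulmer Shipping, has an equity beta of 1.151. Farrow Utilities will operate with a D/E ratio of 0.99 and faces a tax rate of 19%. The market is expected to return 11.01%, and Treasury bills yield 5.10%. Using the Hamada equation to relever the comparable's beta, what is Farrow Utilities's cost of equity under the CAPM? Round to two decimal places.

17.36%

β_L = β_U × [1 + (1 − t)(D/E)] = 1.151 × [1 + (1 − 0.19) × 0.99]
    = 1.151 × [1 + 0.81 × 0.99] = 1.151 × 1.8019 = 2.0740
MRP = 11.01% − 5.10% = 5.91%
E(R) = R_f + β_L × MRP = 5.10% + 2.0740 × 5.91% = 17.36%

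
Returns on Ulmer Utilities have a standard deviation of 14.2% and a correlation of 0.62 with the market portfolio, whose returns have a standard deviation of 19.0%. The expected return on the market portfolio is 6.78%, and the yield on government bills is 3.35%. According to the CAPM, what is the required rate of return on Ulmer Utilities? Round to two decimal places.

4.94%

β = ρ × σ_i / σ_m = 0.62 × 14.2% / 19.0% = 0.4634
MRP = 6.78% − 3.35% = 3.43%
E(R) = 3.35% + 0.4634 × 3.43% = 4.94%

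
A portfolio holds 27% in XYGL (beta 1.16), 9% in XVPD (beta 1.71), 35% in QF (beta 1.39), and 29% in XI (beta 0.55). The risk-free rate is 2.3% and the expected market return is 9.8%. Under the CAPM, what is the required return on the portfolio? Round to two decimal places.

10.65%

β_P = Σ w_i β_i = 0.27×1.16 + 0.09×1.71 + 0.35×1.39 + 0.29×0.55 = 1.1131
MRP = 9.8% − 2.3% = 7.50%
E(R_P) = R_f + β_P × MRP = 2.3% + 1.1131 × 7.5% = 10.65%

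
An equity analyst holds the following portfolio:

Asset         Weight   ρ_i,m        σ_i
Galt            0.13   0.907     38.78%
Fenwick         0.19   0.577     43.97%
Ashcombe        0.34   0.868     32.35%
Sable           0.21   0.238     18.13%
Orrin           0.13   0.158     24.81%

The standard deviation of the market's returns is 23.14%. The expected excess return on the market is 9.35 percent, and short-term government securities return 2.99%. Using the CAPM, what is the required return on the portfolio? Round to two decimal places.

11.22%

β_Galt = 0.907 × 38.78% / 23.14% = 1.5200
β_Fenwick = 0.577 × 43.97% / 23.14% = 1.0964
β_Ashcombe = 0.868 × 32.35% / 23.14% = 1.2135
β_Sable = 0.238 × 18.13% / 23.14% = 0.1865
β_Orrin = 0.158 × 24.81% / 23.14% = 0.1694
β_P = Σ w_i β_i = 0.13×1.5200 + 0.19×1.0964 + 0.34×1.2135 + 0.21×0.1865 + 0.13×0.1694 = 0.8797
E(R_P) = R_f + β_P × MRP = 2.99% + 0.8797 × 9.35% = 11.22%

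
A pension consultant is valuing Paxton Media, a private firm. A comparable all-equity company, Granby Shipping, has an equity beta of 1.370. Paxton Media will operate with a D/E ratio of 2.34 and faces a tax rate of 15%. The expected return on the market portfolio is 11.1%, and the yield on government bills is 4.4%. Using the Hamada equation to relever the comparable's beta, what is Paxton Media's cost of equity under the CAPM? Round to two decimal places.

31.84%

β_L = β_U × [1 + (1 − t)(D/E)] = 1.370 × [1 + (1 − 0.15) × 2.34]
    = 1.370 × [1 + 0.85 × 2.34] = 1.370 × 2.9890 = 4.0949
MRP = 11.1% − 4.4% = 6.70%
E(R) = R_f + β_L × MRP = 4.4% + 4.0949 × 6.7% = 31.84%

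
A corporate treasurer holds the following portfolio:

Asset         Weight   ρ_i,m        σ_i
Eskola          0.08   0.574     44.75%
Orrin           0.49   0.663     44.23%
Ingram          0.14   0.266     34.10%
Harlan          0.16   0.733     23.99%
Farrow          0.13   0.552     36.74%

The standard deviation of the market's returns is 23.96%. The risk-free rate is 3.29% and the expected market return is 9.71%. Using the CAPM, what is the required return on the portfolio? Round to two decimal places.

9.49%

β_Eskola = 0.574 × 44.75% / 23.96% = 1.0721
β_Orrin = 0.663 × 44.23% / 23.96% = 1.2239
β_Ingram = 0.266 × 34.10% / 23.96% = 0.3786
β_Harlan = 0.733 × 23.99% / 23.96% = 0.7339
β_Farrow = 0.552 × 36.74% / 23.96% = 0.8464
β_P = Σ w_i β_i = 0.08×1.0721 + 0.49×1.2239 + 0.14×0.3786 + 0.16×0.7339 + 0.13×0.8464 = 0.9659
MRP = 9.71% − 3.29% = 6.42%
E(R_P) = R_f + β_P × MRP = 3.29% + 0.9659 × 6.42% = 9.49%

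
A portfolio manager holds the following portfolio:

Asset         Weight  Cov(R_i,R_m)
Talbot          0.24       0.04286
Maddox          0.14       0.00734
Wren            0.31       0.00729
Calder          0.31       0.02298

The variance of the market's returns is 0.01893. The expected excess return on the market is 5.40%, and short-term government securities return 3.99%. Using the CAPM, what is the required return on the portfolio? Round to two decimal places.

9.89%

β_Talbot = 0.04286 / 0.01893 = 2.2641
β_Maddox = 0.00734 / 0.01893 = 0.3877
β_Wren = 0.00729 / 0.01893 = 0.3851
β_Calder = 0.02298 / 0.01893 = 1.2139
β_P = Σ w_i β_i = 0.24×2.2641 + 0.14×0.3877 + 0.31×0.3851 + 0.31×1.2139 = 1.0934
E(R_P) = R_f + β_P × MRP = 3.99% + 1.0934 × 5.40% = 9.89%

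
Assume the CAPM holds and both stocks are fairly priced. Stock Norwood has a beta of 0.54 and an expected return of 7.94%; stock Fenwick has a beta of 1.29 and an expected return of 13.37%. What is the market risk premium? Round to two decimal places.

7.24%

Both satisfy E(R) = R_f + β·MRP, so the slope of the SML is
MRP = (13.37% − 7.94%) / (1.29 − 0.54) = 5.43% / 0.75 = 7.2400%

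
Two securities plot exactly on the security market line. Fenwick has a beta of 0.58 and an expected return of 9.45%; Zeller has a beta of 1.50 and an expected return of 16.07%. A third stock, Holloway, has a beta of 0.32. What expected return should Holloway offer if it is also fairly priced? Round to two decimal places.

MRP (SML slope) = (16.07% − 9.45%) / (1.50 − 0.58) = 6.62% / 0.92 = 7.1957%
R_f (intercept) = 9.45% − 0.58 × 7.1957% = 5.2765%
E(R_Holloway) = R_f + β × MRP = 5.2765% + 0.32 × 7.1957% = 7.58%

7.58%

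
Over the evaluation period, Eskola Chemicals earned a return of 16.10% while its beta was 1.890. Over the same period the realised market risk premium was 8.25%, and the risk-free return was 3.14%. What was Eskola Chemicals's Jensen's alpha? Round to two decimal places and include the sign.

CAPM benchmark = R_f + β(R_m − R_f) = 3.14% + 1.890 × 8.25% = 18.73250%
α = actual − benchmark = 16.10% − 18.73250% = -2.63%

-2.63%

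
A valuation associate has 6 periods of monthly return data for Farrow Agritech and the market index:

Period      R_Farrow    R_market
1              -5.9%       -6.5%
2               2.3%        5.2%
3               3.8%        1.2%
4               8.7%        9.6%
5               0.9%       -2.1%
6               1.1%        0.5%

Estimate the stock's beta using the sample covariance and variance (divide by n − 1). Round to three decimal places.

Mean R_i = (-5.9 + 2.3 + 3.8 + 8.7 + 0.9 + 1.1) / 6 = 1.8167%
Mean R_m = (-6.5 + 5.2 + 1.2 + 9.6 − 2.1 + 0.5) / 6 = 1.3167%
Σ(R_i − R̄_i)(R_m − R̄_m) = 122.6983  ⇒  Cov = 122.6983 / 5 = 24.5397
Σ(R_m − R̄_m)² = 157.1483  ⇒  Var(R_m) = 157.1483 / 5 = 31.4297
β = Cov / Var(R_m) = 24.5397 / 31.4297 = 0.7808

0.781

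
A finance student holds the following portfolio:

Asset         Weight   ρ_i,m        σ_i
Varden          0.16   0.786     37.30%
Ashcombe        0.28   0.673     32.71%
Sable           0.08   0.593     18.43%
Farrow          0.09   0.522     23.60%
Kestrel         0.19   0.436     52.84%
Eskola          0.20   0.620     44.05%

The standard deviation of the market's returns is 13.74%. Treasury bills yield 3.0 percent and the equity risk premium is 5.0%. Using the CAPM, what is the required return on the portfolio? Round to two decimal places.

11.25%

β_Varden = 0.786 × 37.30% / 13.74% = 2.1338
β_Ashcombe = 0.673 × 32.71% / 13.74% = 1.6022
β_Sable = 0.593 × 18.43% / 13.74% = 0.7954
β_Farrow = 0.522 × 23.60% / 13.74% = 0.8966
β_Kestrel = 0.436 × 52.84% / 13.74% = 1.6767
β_Eskola = 0.620 × 44.05% / 13.74% = 1.9877
β_P = Σ w_i β_i = 0.16×2.1338 + 0.28×1.6022 + 0.08×0.7954 + 0.09×0.8966 + 0.19×1.6767 + 0.20×1.9877 = 1.6505
E(R_P) = R_f + β_P × MRP = 3.0% + 1.6505 × 5.0% = 11.25%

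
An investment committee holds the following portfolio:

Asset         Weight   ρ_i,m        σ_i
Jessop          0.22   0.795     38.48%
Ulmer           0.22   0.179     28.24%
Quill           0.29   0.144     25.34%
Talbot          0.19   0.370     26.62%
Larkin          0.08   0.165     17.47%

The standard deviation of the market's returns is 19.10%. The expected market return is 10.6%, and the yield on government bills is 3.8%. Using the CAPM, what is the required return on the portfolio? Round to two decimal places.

β_Jessop = 0.795 × 38.48% / 19.10% = 1.6017
β_Ulmer = 0.179 × 28.24% / 19.10% = 0.2647
β_Quill = 0.144 × 25.34% / 19.10% = 0.1910
β_Talbot = 0.370 × 26.62% / 19.10% = 0.5157
β_Larkin = 0.165 × 17.47% / 19.10% = 0.1509
β_P = Σ w_i β_i = 0.22×1.6017 + 0.22×0.2647 + 0.29×0.1910 + 0.19×0.5157 + 0.08×0.1509 = 0.5761
MRP = 10.6% − 3.8% = 6.80%
E(R_P) = R_f + β_P × MRP = 3.8% + 0.5761 × 6.8% = 7.72%

7.72%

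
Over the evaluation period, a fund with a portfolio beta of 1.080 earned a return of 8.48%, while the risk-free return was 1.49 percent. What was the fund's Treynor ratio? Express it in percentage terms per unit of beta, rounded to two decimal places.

6.47%

Treynor = (R_P − R_f) / β_P = (8.48% − 1.49%) / 1.0800 = 6.99% / 1.0800 = 6.47%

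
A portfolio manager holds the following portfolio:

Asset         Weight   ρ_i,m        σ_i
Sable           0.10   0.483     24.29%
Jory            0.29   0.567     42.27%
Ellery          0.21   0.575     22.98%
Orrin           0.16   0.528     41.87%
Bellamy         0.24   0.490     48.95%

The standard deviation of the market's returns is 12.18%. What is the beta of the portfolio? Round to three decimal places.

1.658

β_Sable = 0.483 × 24.29% / 12.18% = 0.9632
β_Jory = 0.567 × 42.27% / 12.18% = 1.9677
β_Ellery = 0.575 × 22.98% / 12.18% = 1.0849
β_Orrin = 0.528 × 41.87% / 12.18% = 1.8151
β_Bellamy = 0.490 × 48.95% / 12.18% = 1.9693
β_P = Σ w_i β_i = 0.10×0.9632 + 0.29×1.9677 + 0.21×1.0849 + 0.16×1.8151 + 0.24×1.9693 = 1.6578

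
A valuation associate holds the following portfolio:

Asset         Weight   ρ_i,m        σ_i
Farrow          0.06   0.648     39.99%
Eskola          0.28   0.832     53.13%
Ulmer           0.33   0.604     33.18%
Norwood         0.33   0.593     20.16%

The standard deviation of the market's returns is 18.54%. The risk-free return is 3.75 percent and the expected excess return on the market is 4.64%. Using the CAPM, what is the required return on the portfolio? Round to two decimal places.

9.88%

β_Farrow = 0.648 × 39.99% / 18.54% = 1.3977
β_Eskola = 0.832 × 53.13% / 18.54% = 2.3843
β_Ulmer = 0.604 × 33.18% / 18.54% = 1.0809
β_Norwood = 0.593 × 20.16% / 18.54% = 0.6448
β_P = Σ w_i β_i = 0.06×1.3977 + 0.28×2.3843 + 0.33×1.0809 + 0.33×0.6448 = 1.3209
E(R_P) = R_f + β_P × MRP = 3.75% + 1.3209 × 4.64% = 9.88%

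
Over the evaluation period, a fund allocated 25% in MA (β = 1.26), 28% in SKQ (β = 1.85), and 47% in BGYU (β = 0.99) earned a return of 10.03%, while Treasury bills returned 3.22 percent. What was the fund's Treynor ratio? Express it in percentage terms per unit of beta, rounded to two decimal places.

β_P = 0.25×1.26 + 0.28×1.85 + 0.47×0.99 = 1.2983
Treynor = (R_P − R_f) / β_P = (10.03% − 3.22%) / 1.2983 = 6.81% / 1.2983 = 5.25%

5.25%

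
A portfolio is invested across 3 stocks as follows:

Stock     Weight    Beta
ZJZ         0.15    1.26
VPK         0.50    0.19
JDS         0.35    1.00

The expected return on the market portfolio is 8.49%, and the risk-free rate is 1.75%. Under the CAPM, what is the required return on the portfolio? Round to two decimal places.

6.02%

β_P = Σ w_i β_i = 0.15×1.26 + 0.50×0.19 + 0.35×1.00 = 0.6340
MRP = 8.49% − 1.75% = 6.74%
E(R_P) = R_f + β_P × MRP = 1.75% + 0.6340 × 6.74% = 6.02%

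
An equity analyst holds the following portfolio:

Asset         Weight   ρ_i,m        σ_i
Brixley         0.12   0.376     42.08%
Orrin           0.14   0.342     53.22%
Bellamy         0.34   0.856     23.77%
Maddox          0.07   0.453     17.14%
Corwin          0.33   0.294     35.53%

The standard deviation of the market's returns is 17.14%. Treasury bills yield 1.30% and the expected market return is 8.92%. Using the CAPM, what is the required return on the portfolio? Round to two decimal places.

β_Brixley = 0.376 × 42.08% / 17.14% = 0.9231
β_Orrin = 0.342 × 53.22% / 17.14% = 1.0619
β_Bellamy = 0.856 × 23.77% / 17.14% = 1.1871
β_Maddox = 0.453 × 17.14% / 17.14% = 0.4530
β_Corwin = 0.294 × 35.53% / 17.14% = 0.6094
β_P = Σ w_i β_i = 0.12×0.9231 + 0.14×1.0619 + 0.34×1.1871 + 0.07×0.4530 + 0.33×0.6094 = 0.8959
MRP = 8.92% − 1.30% = 7.62%
E(R_P) = R_f + β_P × MRP = 1.30% + 0.8959 × 7.62% = 8.13%

8.13%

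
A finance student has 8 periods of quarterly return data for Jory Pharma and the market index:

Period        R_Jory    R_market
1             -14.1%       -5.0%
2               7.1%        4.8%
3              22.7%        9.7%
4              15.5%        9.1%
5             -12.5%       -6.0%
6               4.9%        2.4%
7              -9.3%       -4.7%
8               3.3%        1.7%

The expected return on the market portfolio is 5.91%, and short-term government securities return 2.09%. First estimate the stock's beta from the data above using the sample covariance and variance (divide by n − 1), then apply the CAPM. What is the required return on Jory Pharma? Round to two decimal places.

10.12%

Mean R_i = (-14.1 + 7.1 + 22.7 + 15.5 − 12.5 + 4.9 − 9.3 + 3.3) / 8 = 2.2000%
Mean R_m = (-5.0 + 4.8 + 9.7 + 9.1 − 6.0 + 2.4 − 4.7 + 1.7) / 8 = 1.5000%
Σ(R_i − R̄_i)(R_m − R̄_m) = 575.5000  ⇒  Cov = 575.5000 / 7 = 82.2143
Σ(R_m − R̄_m)² = 273.6800  ⇒  Var(R_m) = 273.6800 / 7 = 39.0971
β = Cov / Var(R_m) = 82.2143 / 39.0971 = 2.1028
MRP = 5.91% − 2.09% = 3.82%
E(R) = R_f + β × MRP = 2.09% + 2.1028 × 3.82% = 10.12%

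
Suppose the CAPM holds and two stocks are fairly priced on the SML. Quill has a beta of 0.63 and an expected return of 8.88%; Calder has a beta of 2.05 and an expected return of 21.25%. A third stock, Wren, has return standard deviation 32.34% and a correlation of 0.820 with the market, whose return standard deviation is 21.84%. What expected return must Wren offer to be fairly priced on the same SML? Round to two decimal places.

13.97%

MRP = (21.25% − 8.88%) / (2.05 − 0.63) = 8.7113%
R_f = 8.88% − 0.63 × 8.7113% = 3.3919%
β_Wren = ρ·σ_i/σ_m = 0.820 × 32.34 / 21.84 = 1.2142
E(R_Wren) = R_f + β × MRP = 3.3919% + 1.2142 × 8.7113% = 13.97%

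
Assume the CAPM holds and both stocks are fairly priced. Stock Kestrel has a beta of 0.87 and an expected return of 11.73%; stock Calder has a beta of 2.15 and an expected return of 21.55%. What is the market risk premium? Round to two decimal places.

7.67%

Both satisfy E(R) = R_f + β·MRP, so the slope of the SML is
MRP = (21.55% − 11.73%) / (2.15 − 0.87) = 9.82% / 1.28 = 7.6719%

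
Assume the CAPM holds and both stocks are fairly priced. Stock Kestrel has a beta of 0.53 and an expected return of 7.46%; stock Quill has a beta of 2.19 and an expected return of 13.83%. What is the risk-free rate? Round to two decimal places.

5.43%

Both satisfy E(R) = R_f + β·MRP, so the slope of the SML is
MRP = (13.83% − 7.46%) / (2.19 − 0.53) = 6.37% / 1.66 = 3.8373%
R_f = E(R_Kestrel) − β_Kestrel·MRP = 7.46% − 0.53 × 3.8373% = 5.4262%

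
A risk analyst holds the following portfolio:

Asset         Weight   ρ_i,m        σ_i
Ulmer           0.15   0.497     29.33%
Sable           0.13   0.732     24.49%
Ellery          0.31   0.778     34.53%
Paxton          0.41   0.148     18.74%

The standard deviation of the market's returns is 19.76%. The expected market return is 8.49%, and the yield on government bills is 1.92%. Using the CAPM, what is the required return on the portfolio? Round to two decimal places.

6.57%

β_Ulmer = 0.497 × 29.33% / 19.76% = 0.7377
β_Sable = 0.732 × 24.49% / 19.76% = 0.9072
β_Ellery = 0.778 × 34.53% / 19.76% = 1.3595
β_Paxton = 0.148 × 18.74% / 19.76% = 0.1404
β_P = Σ w_i β_i = 0.15×0.7377 + 0.13×0.9072 + 0.31×1.3595 + 0.41×0.1404 = 0.7076
MRP = 8.49% − 1.92% = 6.57%
E(R_P) = R_f + β_P × MRP = 1.92% + 0.7076 × 6.57% = 6.57%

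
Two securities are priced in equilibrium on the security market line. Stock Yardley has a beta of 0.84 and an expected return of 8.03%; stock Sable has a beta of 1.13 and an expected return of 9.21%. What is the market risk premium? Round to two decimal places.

Both satisfy E(R) = R_f + β·MRP, so the slope of the SML is
MRP = (9.21% − 8.03%) / (1.13 − 0.84) = 1.18% / 0.29 = 4.0690%

4.07%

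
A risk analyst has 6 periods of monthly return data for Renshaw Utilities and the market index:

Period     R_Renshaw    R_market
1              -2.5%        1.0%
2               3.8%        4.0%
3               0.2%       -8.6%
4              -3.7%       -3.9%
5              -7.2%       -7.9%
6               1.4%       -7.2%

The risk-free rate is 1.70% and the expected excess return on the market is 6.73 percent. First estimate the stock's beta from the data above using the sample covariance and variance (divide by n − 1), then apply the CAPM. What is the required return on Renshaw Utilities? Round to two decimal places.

Mean R_i = (-2.5 + 3.8 + 0.2 − 3.7 − 7.2 + 1.4) / 6 = -1.3333%
Mean R_m = (1.0 + 4.0 − 8.6 − 3.9 − 7.9 − 7.2) / 6 = -3.7667%
Σ(R_i − R̄_i)(R_m − R̄_m) = 42.0767  ⇒  Cov = 42.0767 / 5 = 8.4153
Σ(R_m − R̄_m)² = 135.2933  ⇒  Var(R_m) = 135.2933 / 5 = 27.0587
β = Cov / Var(R_m) = 8.4153 / 27.0587 = 0.3110
E(R) = R_f + β × MRP = 1.70% + 0.3110 × 6.73% = 3.79%

3.79%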